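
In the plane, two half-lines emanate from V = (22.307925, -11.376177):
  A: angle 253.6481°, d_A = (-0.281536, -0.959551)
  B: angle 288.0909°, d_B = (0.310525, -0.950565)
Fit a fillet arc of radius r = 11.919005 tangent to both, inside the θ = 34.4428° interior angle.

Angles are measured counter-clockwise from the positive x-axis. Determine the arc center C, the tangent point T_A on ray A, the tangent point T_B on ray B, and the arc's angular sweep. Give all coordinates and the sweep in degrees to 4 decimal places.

bisector direction at 270.8695° = (0.015175,-0.999885)
center distance |VC| = r/sin(θ/2) = 11.919005/sin(17.2214°) = 40.258092
C = V + |VC|·bis = (22.9188,-51.6296)
T_A = V + ((C−V)·d_A)·d_A = V + 38.4532·d_A = (11.4820,-48.2740)
T_B = V + ((C−V)·d_B)·d_B = V + 38.4532·d_B = (34.2486,-47.9285)
sweep = 180° − θ = 145.5572°

center=(22.9188,-51.6296) T_A=(11.4820,-48.2740) T_B=(34.2486,-47.9285) sweep=145.5572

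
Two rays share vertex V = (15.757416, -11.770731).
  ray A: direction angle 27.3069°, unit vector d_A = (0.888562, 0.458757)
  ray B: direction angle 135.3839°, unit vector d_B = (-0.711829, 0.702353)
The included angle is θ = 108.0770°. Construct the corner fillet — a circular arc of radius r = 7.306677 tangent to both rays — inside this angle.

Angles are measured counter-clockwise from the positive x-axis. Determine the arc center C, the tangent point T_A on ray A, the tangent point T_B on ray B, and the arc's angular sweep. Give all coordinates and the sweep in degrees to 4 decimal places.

center=(17.1158,-2.8464) T_A=(20.4678,-9.3388) T_B=(11.9839,-8.0475) sweep=71.9230

bisector direction at 81.3454° = (0.150478,0.988613)
center distance |VC| = r/sin(θ/2) = 7.306677/sin(54.0385°) = 9.027144
C = V + |VC|·bis = (17.1158,-2.8464)
T_A = V + ((C−V)·d_A)·d_A = V + 5.3011·d_A = (20.4678,-9.3388)
T_B = V + ((C−V)·d_B)·d_B = V + 5.3011·d_B = (11.9839,-8.0475)
sweep = 180° − θ = 71.9230°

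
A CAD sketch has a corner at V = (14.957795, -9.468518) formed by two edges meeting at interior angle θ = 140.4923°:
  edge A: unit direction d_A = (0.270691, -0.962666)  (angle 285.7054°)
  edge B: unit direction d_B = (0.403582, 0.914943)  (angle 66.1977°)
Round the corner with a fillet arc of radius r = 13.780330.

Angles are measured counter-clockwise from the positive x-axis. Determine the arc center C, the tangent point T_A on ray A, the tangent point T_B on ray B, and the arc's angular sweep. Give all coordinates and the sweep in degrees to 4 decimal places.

bisector direction at 355.9515° = (0.997505,-0.070600)
center distance |VC| = r/sin(θ/2) = 13.780330/sin(70.2462°) = 14.641961
C = V + |VC|·bis = (29.5632,-10.5022)
T_A = V + ((C−V)·d_A)·d_A = V + 4.9487·d_A = (16.2974,-14.2325)
T_B = V + ((C−V)·d_B)·d_B = V + 4.9487·d_B = (16.9550,-4.9407)
sweep = 180° − θ = 39.5077°

center=(29.5632,-10.5022) T_A=(16.2974,-14.2325) T_B=(16.9550,-4.9407) sweep=39.5077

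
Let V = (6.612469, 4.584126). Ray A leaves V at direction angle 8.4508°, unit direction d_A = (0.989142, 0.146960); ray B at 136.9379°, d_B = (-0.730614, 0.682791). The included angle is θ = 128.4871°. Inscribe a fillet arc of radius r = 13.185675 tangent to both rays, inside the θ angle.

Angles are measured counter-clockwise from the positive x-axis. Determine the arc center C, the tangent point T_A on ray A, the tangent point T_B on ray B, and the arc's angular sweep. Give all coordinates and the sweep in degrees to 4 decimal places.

bisector direction at 72.6944° = (0.297469,0.954731)
center distance |VC| = r/sin(θ/2) = 13.185675/sin(64.2435°) = 14.640187
C = V + |VC|·bis = (10.9675,18.5616)
T_A = V + ((C−V)·d_A)·d_A = V + 6.3618·d_A = (12.9052,5.5191)
T_B = V + ((C−V)·d_B)·d_B = V + 6.3618·d_B = (1.9644,8.9279)
sweep = 180° − θ = 51.5129°

center=(10.9675,18.5616) T_A=(12.9052,5.5191) T_B=(1.9644,8.9279) sweep=51.5129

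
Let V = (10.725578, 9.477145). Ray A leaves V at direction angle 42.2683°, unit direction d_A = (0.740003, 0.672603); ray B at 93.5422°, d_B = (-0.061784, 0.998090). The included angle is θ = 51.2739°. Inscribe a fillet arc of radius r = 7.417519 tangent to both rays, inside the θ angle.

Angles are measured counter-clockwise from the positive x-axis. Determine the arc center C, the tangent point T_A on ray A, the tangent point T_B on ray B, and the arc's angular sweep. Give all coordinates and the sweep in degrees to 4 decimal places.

center=(17.1740,25.3619) T_A=(22.1630,19.8729) T_B=(9.7707,24.9036) sweep=128.7261

bisector direction at 67.9053° = (0.376139,0.926563)
center distance |VC| = r/sin(θ/2) = 7.417519/sin(25.6369°) = 17.143703
C = V + |VC|·bis = (17.1740,25.3619)
T_A = V + ((C−V)·d_A)·d_A = V + 15.4560·d_A = (22.1630,19.8729)
T_B = V + ((C−V)·d_B)·d_B = V + 15.4560·d_B = (9.7707,24.9036)
sweep = 180° − θ = 128.7261°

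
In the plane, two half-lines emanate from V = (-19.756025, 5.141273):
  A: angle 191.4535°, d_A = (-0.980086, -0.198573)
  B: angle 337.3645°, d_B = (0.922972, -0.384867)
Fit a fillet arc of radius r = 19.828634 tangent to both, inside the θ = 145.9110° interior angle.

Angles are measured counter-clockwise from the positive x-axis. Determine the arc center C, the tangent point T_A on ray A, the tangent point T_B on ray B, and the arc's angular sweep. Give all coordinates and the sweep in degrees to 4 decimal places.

center=(-21.7766,-15.4996) T_A=(-25.7140,3.9341) T_B=(-14.1452,2.8016) sweep=34.0890

bisector direction at 264.4090° = (-0.097427,-0.995243)
center distance |VC| = r/sin(θ/2) = 19.828634/sin(72.9555°) = 20.739570
C = V + |VC|·bis = (-21.7766,-15.4996)
T_A = V + ((C−V)·d_A)·d_A = V + 6.0791·d_A = (-25.7140,3.9341)
T_B = V + ((C−V)·d_B)·d_B = V + 6.0791·d_B = (-14.1452,2.8016)
sweep = 180° − θ = 34.0890°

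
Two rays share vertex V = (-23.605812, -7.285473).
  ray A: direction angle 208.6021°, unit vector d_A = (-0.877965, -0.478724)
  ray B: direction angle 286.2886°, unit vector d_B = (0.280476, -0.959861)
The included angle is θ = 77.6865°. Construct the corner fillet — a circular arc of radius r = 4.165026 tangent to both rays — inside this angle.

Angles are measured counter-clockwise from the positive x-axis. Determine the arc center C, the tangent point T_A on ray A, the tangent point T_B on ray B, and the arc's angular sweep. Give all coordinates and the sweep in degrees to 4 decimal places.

bisector direction at 247.4454° = (-0.383564,-0.923514)
center distance |VC| = r/sin(θ/2) = 4.165026/sin(38.8432°) = 6.640752
C = V + |VC|·bis = (-26.1530,-13.4183)
T_A = V + ((C−V)·d_A)·d_A = V + 5.1722·d_A = (-28.1469,-9.7616)
T_B = V + ((C−V)·d_B)·d_B = V + 5.1722·d_B = (-22.1551,-12.2501)
sweep = 180° − θ = 102.3135°

center=(-26.1530,-13.4183) T_A=(-28.1469,-9.7616) T_B=(-22.1551,-12.2501) sweep=102.3135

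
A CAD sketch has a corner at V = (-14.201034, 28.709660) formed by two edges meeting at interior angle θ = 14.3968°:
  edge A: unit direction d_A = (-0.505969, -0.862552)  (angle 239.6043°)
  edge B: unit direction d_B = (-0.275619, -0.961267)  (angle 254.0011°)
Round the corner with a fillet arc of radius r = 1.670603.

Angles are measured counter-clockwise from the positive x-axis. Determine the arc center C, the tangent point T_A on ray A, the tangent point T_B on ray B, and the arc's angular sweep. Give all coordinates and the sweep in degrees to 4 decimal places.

center=(-19.4526,16.4553) T_A=(-20.8936,17.3006) T_B=(-17.8467,15.9948) sweep=165.6032

bisector direction at 246.8027° = (-0.393899,-0.919154)
center distance |VC| = r/sin(θ/2) = 1.670603/sin(7.1984°) = 13.332237
C = V + |VC|·bis = (-19.4526,16.4553)
T_A = V + ((C−V)·d_A)·d_A = V + 13.2272·d_A = (-20.8936,17.3006)
T_B = V + ((C−V)·d_B)·d_B = V + 13.2272·d_B = (-17.8467,15.9948)
sweep = 180° − θ = 165.6032°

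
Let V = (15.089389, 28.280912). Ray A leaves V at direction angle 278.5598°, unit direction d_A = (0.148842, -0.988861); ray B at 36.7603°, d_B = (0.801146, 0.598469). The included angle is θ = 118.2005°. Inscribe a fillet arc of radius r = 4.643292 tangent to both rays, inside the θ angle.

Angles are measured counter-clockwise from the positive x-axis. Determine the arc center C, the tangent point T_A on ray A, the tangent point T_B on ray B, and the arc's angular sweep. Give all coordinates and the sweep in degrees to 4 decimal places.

bisector direction at 337.6601° = (0.924945,-0.380101)
center distance |VC| = r/sin(θ/2) = 4.643292/sin(59.1003°) = 5.411339
C = V + |VC|·bis = (20.0946,26.2241)
T_A = V + ((C−V)·d_A)·d_A = V + 2.7789·d_A = (15.5030,25.5329)
T_B = V + ((C−V)·d_B)·d_B = V + 2.7789·d_B = (17.3157,29.9440)
sweep = 180° − θ = 61.7995°

center=(20.0946,26.2241) T_A=(15.5030,25.5329) T_B=(17.3157,29.9440) sweep=61.7995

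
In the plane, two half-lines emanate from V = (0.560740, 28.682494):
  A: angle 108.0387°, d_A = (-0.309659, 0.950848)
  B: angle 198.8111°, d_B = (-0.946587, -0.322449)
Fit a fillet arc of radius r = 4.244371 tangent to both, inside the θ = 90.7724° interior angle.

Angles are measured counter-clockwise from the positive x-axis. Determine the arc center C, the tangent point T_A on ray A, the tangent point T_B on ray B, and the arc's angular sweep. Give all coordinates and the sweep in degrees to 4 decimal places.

bisector direction at 153.4249° = (-0.894349,0.447370)
center distance |VC| = r/sin(θ/2) = 4.244371/sin(45.3862°) = 5.962393
C = V + |VC|·bis = (-4.7717,31.3499)
T_A = V + ((C−V)·d_A)·d_A = V + 4.1875·d_A = (-0.7360,32.6642)
T_B = V + ((C−V)·d_B)·d_B = V + 4.1875·d_B = (-3.4031,27.3322)
sweep = 180° − θ = 89.2276°

center=(-4.7717,31.3499) T_A=(-0.7360,32.6642) T_B=(-3.4031,27.3322) sweep=89.2276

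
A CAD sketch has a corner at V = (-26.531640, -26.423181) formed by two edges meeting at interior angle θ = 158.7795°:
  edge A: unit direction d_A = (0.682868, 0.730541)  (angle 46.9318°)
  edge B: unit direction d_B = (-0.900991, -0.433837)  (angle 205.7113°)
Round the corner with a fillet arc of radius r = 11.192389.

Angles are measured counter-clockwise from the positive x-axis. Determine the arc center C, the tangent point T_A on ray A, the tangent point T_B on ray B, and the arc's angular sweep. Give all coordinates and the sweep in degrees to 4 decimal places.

center=(-33.2764,-17.2485) T_A=(-25.0999,-24.8915) T_B=(-28.4207,-27.3328) sweep=21.2205

bisector direction at 126.3216° = (-0.592316,0.805706)
center distance |VC| = r/sin(θ/2) = 11.192389/sin(79.3898°) = 11.387080
C = V + |VC|·bis = (-33.2764,-17.2485)
T_A = V + ((C−V)·d_A)·d_A = V + 2.0967·d_A = (-25.0999,-24.8915)
T_B = V + ((C−V)·d_B)·d_B = V + 2.0967·d_B = (-28.4207,-27.3328)
sweep = 180° − θ = 21.2205°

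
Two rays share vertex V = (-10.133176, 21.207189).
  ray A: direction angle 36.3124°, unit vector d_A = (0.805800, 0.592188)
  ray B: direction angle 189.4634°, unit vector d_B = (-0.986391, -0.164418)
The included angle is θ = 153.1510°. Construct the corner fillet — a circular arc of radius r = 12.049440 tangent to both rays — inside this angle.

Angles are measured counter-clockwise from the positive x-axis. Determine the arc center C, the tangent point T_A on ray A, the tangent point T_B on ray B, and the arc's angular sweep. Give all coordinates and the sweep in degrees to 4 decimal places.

center=(-14.9512,32.6198) T_A=(-7.8157,22.9103) T_B=(-12.9701,20.7343) sweep=26.8490

bisector direction at 112.8879° = (-0.388929,0.921268)
center distance |VC| = r/sin(θ/2) = 12.049440/sin(76.5755°) = 12.387919
C = V + |VC|·bis = (-14.9512,32.6198)
T_A = V + ((C−V)·d_A)·d_A = V + 2.8760·d_A = (-7.8157,22.9103)
T_B = V + ((C−V)·d_B)·d_B = V + 2.8760·d_B = (-12.9701,20.7343)
sweep = 180° − θ = 26.8490°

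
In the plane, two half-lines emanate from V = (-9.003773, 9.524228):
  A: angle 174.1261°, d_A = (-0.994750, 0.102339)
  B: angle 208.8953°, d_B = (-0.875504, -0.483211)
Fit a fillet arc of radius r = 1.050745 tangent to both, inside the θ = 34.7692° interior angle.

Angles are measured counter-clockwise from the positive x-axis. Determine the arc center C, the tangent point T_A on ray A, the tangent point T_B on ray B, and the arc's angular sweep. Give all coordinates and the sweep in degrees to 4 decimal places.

bisector direction at 191.5107° = (-0.979887,-0.199551)
center distance |VC| = r/sin(θ/2) = 1.050745/sin(17.3846°) = 3.516734
C = V + |VC|·bis = (-12.4498,8.8225)
T_A = V + ((C−V)·d_A)·d_A = V + 3.3561·d_A = (-12.3422,9.8677)
T_B = V + ((C−V)·d_B)·d_B = V + 3.3561·d_B = (-11.9420,7.9025)
sweep = 180° − θ = 145.2308°

center=(-12.4498,8.8225) T_A=(-12.3422,9.8677) T_B=(-11.9420,7.9025) sweep=145.2308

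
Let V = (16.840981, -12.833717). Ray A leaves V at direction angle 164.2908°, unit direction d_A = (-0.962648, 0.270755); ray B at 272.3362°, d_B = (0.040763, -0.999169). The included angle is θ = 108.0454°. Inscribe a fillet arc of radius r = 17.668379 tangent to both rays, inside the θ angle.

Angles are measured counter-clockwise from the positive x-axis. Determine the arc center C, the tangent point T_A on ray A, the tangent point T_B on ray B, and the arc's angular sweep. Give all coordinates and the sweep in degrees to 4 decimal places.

center=(-0.2899,-26.3694) T_A=(4.4939,-9.3610) T_B=(17.3638,-25.6492) sweep=71.9546

bisector direction at 218.3135° = (-0.784630,-0.619964)
center distance |VC| = r/sin(θ/2) = 17.668379/sin(54.0227°) = 21.833035
C = V + |VC|·bis = (-0.2899,-26.3694)
T_A = V + ((C−V)·d_A)·d_A = V + 12.8261·d_A = (4.4939,-9.3610)
T_B = V + ((C−V)·d_B)·d_B = V + 12.8261·d_B = (17.3638,-25.6492)
sweep = 180° − θ = 71.9546°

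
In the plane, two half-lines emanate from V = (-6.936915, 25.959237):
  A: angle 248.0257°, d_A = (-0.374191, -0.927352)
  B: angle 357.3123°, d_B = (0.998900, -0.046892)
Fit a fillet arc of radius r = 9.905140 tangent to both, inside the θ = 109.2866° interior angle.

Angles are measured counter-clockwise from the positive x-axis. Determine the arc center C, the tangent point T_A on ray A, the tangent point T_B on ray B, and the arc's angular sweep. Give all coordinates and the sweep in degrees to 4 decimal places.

center=(-0.3812,15.7354) T_A=(-9.5667,19.4418) T_B=(0.0833,25.6297) sweep=70.7134

bisector direction at 302.6690° = (0.539785,-0.841803)
center distance |VC| = r/sin(θ/2) = 9.905140/sin(54.6433°) = 12.145121
C = V + |VC|·bis = (-0.3812,15.7354)
T_A = V + ((C−V)·d_A)·d_A = V + 7.0280·d_A = (-9.5667,19.4418)
T_B = V + ((C−V)·d_B)·d_B = V + 7.0280·d_B = (0.0833,25.6297)
sweep = 180° − θ = 70.7134°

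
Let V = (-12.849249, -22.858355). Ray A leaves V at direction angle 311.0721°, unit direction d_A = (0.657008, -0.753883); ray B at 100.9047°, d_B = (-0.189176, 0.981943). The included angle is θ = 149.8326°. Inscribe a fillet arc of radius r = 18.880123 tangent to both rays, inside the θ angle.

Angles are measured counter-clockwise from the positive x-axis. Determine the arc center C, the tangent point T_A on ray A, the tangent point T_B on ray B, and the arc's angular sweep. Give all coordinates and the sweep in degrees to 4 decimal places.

bisector direction at 25.9884° = (0.898883,0.438189)
center distance |VC| = r/sin(θ/2) = 18.880123/sin(74.9163°) = 19.553816
C = V + |VC|·bis = (4.7273,-14.2901)
T_A = V + ((C−V)·d_A)·d_A = V + 5.0885·d_A = (-9.5061,-26.6945)
T_B = V + ((C−V)·d_B)·d_B = V + 5.0885·d_B = (-13.8119,-17.8618)
sweep = 180° − θ = 30.1674°

center=(4.7273,-14.2901) T_A=(-9.5061,-26.6945) T_B=(-13.8119,-17.8618) sweep=30.1674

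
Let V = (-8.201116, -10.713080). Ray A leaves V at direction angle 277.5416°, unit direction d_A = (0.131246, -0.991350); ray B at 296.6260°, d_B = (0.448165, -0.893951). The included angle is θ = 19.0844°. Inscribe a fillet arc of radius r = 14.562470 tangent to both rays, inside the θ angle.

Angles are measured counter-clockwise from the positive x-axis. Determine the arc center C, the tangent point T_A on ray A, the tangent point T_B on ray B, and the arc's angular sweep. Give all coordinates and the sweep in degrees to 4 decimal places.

center=(17.6052,-94.6823) T_A=(3.1687,-96.5936) T_B=(30.6233,-88.1559) sweep=160.9156

bisector direction at 287.0838° = (0.293770,-0.955876)
center distance |VC| = r/sin(θ/2) = 14.562470/sin(9.5422°) = 87.845325
C = V + |VC|·bis = (17.6052,-94.6823)
T_A = V + ((C−V)·d_A)·d_A = V + 86.6299·d_A = (3.1687,-96.5936)
T_B = V + ((C−V)·d_B)·d_B = V + 86.6299·d_B = (30.6233,-88.1559)
sweep = 180° − θ = 160.9156°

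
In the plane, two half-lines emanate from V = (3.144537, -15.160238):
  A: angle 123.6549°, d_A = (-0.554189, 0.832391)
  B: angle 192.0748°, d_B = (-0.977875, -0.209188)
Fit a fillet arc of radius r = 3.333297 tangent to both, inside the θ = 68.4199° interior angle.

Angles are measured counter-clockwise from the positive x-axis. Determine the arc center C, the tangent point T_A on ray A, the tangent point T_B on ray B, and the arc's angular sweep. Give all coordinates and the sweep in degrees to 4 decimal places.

center=(-2.3472,-12.9263) T_A=(0.4274,-11.0791) T_B=(-1.6500,-16.1859) sweep=111.5801

bisector direction at 157.8648° = (-0.926298,0.376793)
center distance |VC| = r/sin(θ/2) = 3.333297/sin(34.2099°) = 5.928739
C = V + |VC|·bis = (-2.3472,-12.9263)
T_A = V + ((C−V)·d_A)·d_A = V + 4.9030·d_A = (0.4274,-11.0791)
T_B = V + ((C−V)·d_B)·d_B = V + 4.9030·d_B = (-1.6500,-16.1859)
sweep = 180° − θ = 111.5801°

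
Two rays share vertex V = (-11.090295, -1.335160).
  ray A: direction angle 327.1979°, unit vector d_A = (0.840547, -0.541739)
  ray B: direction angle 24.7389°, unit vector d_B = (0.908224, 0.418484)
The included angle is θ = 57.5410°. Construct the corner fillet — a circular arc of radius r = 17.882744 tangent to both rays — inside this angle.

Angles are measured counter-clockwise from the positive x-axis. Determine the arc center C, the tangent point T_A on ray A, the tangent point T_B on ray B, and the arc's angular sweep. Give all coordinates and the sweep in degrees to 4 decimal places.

bisector direction at 355.9684° = (0.997525,-0.070307)
center distance |VC| = r/sin(θ/2) = 17.882744/sin(28.7705°) = 37.154901
C = V + |VC|·bis = (25.9727,-3.9474)
T_A = V + ((C−V)·d_A)·d_A = V + 32.5683·d_A = (16.2849,-18.9787)
T_B = V + ((C−V)·d_B)·d_B = V + 32.5683·d_B = (18.4890,12.2941)
sweep = 180° − θ = 122.4590°

center=(25.9727,-3.9474) T_A=(16.2849,-18.9787) T_B=(18.4890,12.2941) sweep=122.4590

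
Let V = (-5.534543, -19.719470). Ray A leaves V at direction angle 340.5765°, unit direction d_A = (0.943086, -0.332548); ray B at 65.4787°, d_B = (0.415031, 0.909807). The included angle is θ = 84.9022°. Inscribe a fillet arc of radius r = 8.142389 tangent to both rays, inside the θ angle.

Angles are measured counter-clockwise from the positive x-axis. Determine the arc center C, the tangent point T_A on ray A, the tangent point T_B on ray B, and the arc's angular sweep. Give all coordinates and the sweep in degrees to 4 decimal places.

center=(5.5677,-15.0005) T_A=(2.8600,-22.6795) T_B=(-1.8403,-11.6212) sweep=95.0978

bisector direction at 23.0276° = (0.920317,0.391175)
center distance |VC| = r/sin(θ/2) = 8.142389/sin(42.4511°) = 12.063501
C = V + |VC|·bis = (5.5677,-15.0005)
T_A = V + ((C−V)·d_A)·d_A = V + 8.9011·d_A = (2.8600,-22.6795)
T_B = V + ((C−V)·d_B)·d_B = V + 8.9011·d_B = (-1.8403,-11.6212)
sweep = 180° − θ = 95.0978°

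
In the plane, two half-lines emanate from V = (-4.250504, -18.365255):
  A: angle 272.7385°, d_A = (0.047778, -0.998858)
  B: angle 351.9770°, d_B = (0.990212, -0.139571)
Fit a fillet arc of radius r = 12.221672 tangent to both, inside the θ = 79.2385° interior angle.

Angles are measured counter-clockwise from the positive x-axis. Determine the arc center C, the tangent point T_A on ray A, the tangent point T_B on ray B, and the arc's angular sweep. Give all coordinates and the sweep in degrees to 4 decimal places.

center=(8.6626,-32.5278) T_A=(-3.5451,-33.1118) T_B=(10.3684,-20.4258) sweep=100.7615

bisector direction at 312.3578° = (0.673758,-0.738952)
center distance |VC| = r/sin(θ/2) = 12.221672/sin(39.6193°) = 19.165754
C = V + |VC|·bis = (8.6626,-32.5278)
T_A = V + ((C−V)·d_A)·d_A = V + 14.7634·d_A = (-3.5451,-33.1118)
T_B = V + ((C−V)·d_B)·d_B = V + 14.7634·d_B = (10.3684,-20.4258)
sweep = 180° − θ = 100.7615°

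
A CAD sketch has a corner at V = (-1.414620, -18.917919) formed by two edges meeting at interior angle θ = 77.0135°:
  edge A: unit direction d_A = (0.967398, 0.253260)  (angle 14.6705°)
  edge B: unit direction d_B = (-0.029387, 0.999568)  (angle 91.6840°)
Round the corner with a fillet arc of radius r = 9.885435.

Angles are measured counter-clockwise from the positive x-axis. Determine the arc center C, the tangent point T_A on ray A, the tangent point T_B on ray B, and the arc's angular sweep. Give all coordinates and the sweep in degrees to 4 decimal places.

center=(8.1014,-6.2081) T_A=(10.6050,-15.7712) T_B=(-1.7797,-6.4986) sweep=102.9865

bisector direction at 53.1773° = (0.599341,0.800493)
center distance |VC| = r/sin(θ/2) = 9.885435/sin(38.5067°) = 15.877492
C = V + |VC|·bis = (8.1014,-6.2081)
T_A = V + ((C−V)·d_A)·d_A = V + 12.4247·d_A = (10.6050,-15.7712)
T_B = V + ((C−V)·d_B)·d_B = V + 12.4247·d_B = (-1.7797,-6.4986)
sweep = 180° − θ = 102.9865°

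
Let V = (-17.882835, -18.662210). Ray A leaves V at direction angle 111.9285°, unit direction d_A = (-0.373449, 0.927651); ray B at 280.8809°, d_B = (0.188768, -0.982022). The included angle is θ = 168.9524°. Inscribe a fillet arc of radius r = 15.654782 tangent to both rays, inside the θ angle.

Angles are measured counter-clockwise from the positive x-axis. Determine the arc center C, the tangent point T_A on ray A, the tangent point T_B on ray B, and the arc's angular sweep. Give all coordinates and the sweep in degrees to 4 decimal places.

bisector direction at 196.4047° = (-0.959291,-0.282420)
center distance |VC| = r/sin(θ/2) = 15.654782/sin(84.4762°) = 15.727817
C = V + |VC|·bis = (-32.9704,-23.1041)
T_A = V + ((C−V)·d_A)·d_A = V + 1.5139·d_A = (-18.4482,-17.2578)
T_B = V + ((C−V)·d_B)·d_B = V + 1.5139·d_B = (-17.5971,-20.1489)
sweep = 180° − θ = 11.0476°

center=(-32.9704,-23.1041) T_A=(-18.4482,-17.2578) T_B=(-17.5971,-20.1489) sweep=11.0476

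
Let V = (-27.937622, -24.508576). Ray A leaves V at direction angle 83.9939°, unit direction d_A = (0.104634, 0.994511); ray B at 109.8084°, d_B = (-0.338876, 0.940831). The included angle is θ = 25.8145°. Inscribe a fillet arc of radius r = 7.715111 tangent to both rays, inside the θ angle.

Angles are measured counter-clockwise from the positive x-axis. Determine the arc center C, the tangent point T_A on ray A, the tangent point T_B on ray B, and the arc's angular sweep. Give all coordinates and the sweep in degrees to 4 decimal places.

bisector direction at 96.9012° = (-0.120157,0.992755)
center distance |VC| = r/sin(θ/2) = 7.715111/sin(12.9072°) = 34.539068
C = V + |VC|·bis = (-32.0877,9.7803)
T_A = V + ((C−V)·d_A)·d_A = V + 33.6664·d_A = (-24.4150,8.9730)
T_B = V + ((C−V)·d_B)·d_B = V + 33.6664·d_B = (-39.3463,7.1658)
sweep = 180° − θ = 154.1855°

center=(-32.0877,9.7803) T_A=(-24.4150,8.9730) T_B=(-39.3463,7.1658) sweep=154.1855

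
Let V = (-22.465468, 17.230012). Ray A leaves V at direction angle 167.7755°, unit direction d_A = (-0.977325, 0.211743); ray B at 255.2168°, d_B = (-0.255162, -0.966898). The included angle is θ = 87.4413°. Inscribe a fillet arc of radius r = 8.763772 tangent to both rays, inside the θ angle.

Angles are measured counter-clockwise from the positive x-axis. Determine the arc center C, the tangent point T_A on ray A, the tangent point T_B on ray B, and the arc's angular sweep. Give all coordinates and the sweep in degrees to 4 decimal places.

center=(-33.2775,10.6054) T_A=(-31.4218,19.1705) T_B=(-24.8038,8.3692) sweep=92.5587

bisector direction at 211.4962° = (-0.852675,-0.522441)
center distance |VC| = r/sin(θ/2) = 8.763772/sin(43.7206°) = 12.680115
C = V + |VC|·bis = (-33.2775,10.6054)
T_A = V + ((C−V)·d_A)·d_A = V + 9.1641·d_A = (-31.4218,19.1705)
T_B = V + ((C−V)·d_B)·d_B = V + 9.1641·d_B = (-24.8038,8.3692)
sweep = 180° − θ = 92.5587°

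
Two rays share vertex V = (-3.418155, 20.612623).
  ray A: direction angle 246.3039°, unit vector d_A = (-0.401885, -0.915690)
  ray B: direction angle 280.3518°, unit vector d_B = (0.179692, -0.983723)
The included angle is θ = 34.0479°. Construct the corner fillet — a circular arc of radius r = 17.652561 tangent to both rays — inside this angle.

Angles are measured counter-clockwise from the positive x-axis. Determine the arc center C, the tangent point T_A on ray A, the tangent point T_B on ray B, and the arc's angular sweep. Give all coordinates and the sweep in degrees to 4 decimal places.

bisector direction at 263.3279° = (-0.116188,-0.993227)
center distance |VC| = r/sin(θ/2) = 17.652561/sin(17.0239°) = 60.294686
C = V + |VC|·bis = (-10.4237,-39.2737)
T_A = V + ((C−V)·d_A)·d_A = V + 57.6527·d_A = (-26.5879,-32.1794)
T_B = V + ((C−V)·d_B)·d_B = V + 57.6527·d_B = (6.9416,-36.1017)
sweep = 180° − θ = 145.9521°

center=(-10.4237,-39.2737) T_A=(-26.5879,-32.1794) T_B=(6.9416,-36.1017) sweep=145.9521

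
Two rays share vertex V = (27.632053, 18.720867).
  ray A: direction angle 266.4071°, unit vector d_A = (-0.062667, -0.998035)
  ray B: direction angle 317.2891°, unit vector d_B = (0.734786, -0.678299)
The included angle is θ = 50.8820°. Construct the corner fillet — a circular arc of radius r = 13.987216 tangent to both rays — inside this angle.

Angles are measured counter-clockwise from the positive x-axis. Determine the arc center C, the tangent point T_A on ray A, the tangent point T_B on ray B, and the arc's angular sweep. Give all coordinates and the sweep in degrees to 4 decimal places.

center=(39.7492,-11.5006) T_A=(25.7895,-10.6240) T_B=(49.2367,-1.2230) sweep=129.1180

bisector direction at 291.8481° = (0.372147,-0.928174)
center distance |VC| = r/sin(θ/2) = 13.987216/sin(25.4410°) = 32.560103
C = V + |VC|·bis = (39.7492,-11.5006)
T_A = V + ((C−V)·d_A)·d_A = V + 29.4027·d_A = (25.7895,-10.6240)
T_B = V + ((C−V)·d_B)·d_B = V + 29.4027·d_B = (49.2367,-1.2230)
sweep = 180° − θ = 129.1180°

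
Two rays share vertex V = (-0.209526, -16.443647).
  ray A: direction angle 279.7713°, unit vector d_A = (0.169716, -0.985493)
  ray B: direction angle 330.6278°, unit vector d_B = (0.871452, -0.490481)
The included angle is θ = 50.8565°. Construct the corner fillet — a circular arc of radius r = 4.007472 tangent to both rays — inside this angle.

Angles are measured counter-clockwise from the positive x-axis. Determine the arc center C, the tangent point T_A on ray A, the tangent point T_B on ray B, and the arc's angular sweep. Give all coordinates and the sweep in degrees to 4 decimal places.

center=(5.1703,-24.0702) T_A=(1.2210,-24.7504) T_B=(7.1359,-20.5779) sweep=129.1435

bisector direction at 305.1995° = (0.576426,-0.817149)
center distance |VC| = r/sin(θ/2) = 4.007472/sin(25.4282°) = 9.333149
C = V + |VC|·bis = (5.1703,-24.0702)
T_A = V + ((C−V)·d_A)·d_A = V + 8.4290·d_A = (1.2210,-24.7504)
T_B = V + ((C−V)·d_B)·d_B = V + 8.4290·d_B = (7.1359,-20.5779)
sweep = 180° − θ = 129.1435°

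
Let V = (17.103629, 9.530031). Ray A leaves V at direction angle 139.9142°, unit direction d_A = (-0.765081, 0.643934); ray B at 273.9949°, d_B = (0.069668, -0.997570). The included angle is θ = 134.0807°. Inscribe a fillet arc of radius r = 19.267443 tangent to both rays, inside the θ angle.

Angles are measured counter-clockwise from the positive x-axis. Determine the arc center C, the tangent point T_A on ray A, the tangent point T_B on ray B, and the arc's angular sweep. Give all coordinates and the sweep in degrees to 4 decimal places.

bisector direction at 206.9545° = (-0.891366,-0.453284)
center distance |VC| = r/sin(θ/2) = 19.267443/sin(67.0404°) = 20.925137
C = V + |VC|·bis = (-1.5483,0.0450)
T_A = V + ((C−V)·d_A)·d_A = V + 8.1625·d_A = (10.8586,14.7862)
T_B = V + ((C−V)·d_B)·d_B = V + 8.1625·d_B = (17.6723,1.3873)
sweep = 180° − θ = 45.9193°

center=(-1.5483,0.0450) T_A=(10.8586,14.7862) T_B=(17.6723,1.3873) sweep=45.9193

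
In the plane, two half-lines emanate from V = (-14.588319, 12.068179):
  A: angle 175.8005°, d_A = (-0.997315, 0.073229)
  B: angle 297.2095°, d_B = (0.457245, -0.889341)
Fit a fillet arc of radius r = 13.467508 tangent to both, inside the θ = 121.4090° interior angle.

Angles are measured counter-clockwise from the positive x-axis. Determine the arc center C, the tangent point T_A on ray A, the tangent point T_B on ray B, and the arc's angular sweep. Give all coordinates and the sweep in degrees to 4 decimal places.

bisector direction at 236.5050° = (-0.551864,-0.833934)
center distance |VC| = r/sin(θ/2) = 13.467508/sin(60.7045°) = 15.442483
C = V + |VC|·bis = (-23.1105,-0.8098)
T_A = V + ((C−V)·d_A)·d_A = V + 7.5562·d_A = (-22.1243,12.6215)
T_B = V + ((C−V)·d_B)·d_B = V + 7.5562·d_B = (-11.1333,5.3481)
sweep = 180° − θ = 58.5910°

center=(-23.1105,-0.8098) T_A=(-22.1243,12.6215) T_B=(-11.1333,5.3481) sweep=58.5910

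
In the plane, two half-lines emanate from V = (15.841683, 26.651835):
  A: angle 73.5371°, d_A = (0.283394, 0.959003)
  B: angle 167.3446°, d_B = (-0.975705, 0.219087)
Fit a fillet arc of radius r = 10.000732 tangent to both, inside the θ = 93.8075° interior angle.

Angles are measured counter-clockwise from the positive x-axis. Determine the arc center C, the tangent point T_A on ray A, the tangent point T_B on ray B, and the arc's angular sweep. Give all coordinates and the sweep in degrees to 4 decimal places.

bisector direction at 120.4408° = (-0.506649,0.862153)
center distance |VC| = r/sin(θ/2) = 10.000732/sin(46.9038°) = 13.695749
C = V + |VC|·bis = (8.9028,38.4597)
T_A = V + ((C−V)·d_A)·d_A = V + 9.3573·d_A = (18.4935,35.6255)
T_B = V + ((C−V)·d_B)·d_B = V + 9.3573·d_B = (6.7117,28.7019)
sweep = 180° − θ = 86.1925°

center=(8.9028,38.4597) T_A=(18.4935,35.6255) T_B=(6.7117,28.7019) sweep=86.1925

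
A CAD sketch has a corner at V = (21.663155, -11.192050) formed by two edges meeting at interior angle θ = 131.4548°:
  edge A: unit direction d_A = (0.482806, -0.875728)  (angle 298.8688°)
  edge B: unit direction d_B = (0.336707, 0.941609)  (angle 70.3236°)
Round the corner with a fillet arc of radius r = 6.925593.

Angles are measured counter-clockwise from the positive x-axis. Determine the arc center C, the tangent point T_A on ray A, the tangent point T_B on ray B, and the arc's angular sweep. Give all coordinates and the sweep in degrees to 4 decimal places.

center=(29.2359,-10.5833) T_A=(23.1710,-13.9270) T_B=(22.7147,-8.2514) sweep=48.5452

bisector direction at 4.5962° = (0.996784,0.080133)
center distance |VC| = r/sin(θ/2) = 6.925593/sin(65.7274°) = 7.597184
C = V + |VC|·bis = (29.2359,-10.5833)
T_A = V + ((C−V)·d_A)·d_A = V + 3.1230·d_A = (23.1710,-13.9270)
T_B = V + ((C−V)·d_B)·d_B = V + 3.1230·d_B = (22.7147,-8.2514)
sweep = 180° − θ = 48.5452°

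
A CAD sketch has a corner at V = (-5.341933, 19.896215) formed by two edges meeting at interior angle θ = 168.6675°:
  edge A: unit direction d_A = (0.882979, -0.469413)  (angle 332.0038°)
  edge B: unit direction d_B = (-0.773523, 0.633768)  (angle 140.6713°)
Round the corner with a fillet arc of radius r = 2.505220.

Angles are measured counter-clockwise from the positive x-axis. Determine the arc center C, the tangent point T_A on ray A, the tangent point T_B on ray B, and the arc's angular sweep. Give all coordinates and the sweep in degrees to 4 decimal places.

bisector direction at 56.3376° = (0.554299,0.832318)
center distance |VC| = r/sin(θ/2) = 2.505220/sin(84.3337°) = 2.517521
C = V + |VC|·bis = (-3.9465,21.9916)
T_A = V + ((C−V)·d_A)·d_A = V + 0.2486·d_A = (-5.1225,19.7795)
T_B = V + ((C−V)·d_B)·d_B = V + 0.2486·d_B = (-5.5342,20.0537)
sweep = 180° − θ = 11.3325°

center=(-3.9465,21.9916) T_A=(-5.1225,19.7795) T_B=(-5.5342,20.0537) sweep=11.3325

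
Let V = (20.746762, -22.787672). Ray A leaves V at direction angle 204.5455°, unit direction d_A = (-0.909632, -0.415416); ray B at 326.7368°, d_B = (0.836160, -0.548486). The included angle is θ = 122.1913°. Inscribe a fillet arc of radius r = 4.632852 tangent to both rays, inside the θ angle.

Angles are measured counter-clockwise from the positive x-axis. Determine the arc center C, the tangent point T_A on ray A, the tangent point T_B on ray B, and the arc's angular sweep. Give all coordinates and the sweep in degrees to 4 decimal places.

center=(20.3445,-28.0645) T_A=(18.4200,-23.8503) T_B=(22.8856,-24.1907) sweep=57.8087

bisector direction at 265.6412° = (-0.076003,-0.997108)
center distance |VC| = r/sin(θ/2) = 4.632852/sin(61.0956°) = 5.292100
C = V + |VC|·bis = (20.3445,-28.0645)
T_A = V + ((C−V)·d_A)·d_A = V + 2.5579·d_A = (18.4200,-23.8503)
T_B = V + ((C−V)·d_B)·d_B = V + 2.5579·d_B = (22.8856,-24.1907)
sweep = 180° − θ = 57.8087°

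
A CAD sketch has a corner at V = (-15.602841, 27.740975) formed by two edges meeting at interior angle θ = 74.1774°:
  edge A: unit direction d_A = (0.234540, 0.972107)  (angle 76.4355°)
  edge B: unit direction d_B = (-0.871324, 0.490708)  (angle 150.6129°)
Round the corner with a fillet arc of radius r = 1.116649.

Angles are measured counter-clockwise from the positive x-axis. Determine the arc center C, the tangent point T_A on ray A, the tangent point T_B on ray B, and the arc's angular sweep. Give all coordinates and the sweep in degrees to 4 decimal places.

bisector direction at 113.5242° = (-0.399136,0.916892)
center distance |VC| = r/sin(θ/2) = 1.116649/sin(37.0887°) = 1.851667
C = V + |VC|·bis = (-16.3419,29.4388)
T_A = V + ((C−V)·d_A)·d_A = V + 1.4771·d_A = (-15.2564,29.1769)
T_B = V + ((C−V)·d_B)·d_B = V + 1.4771·d_B = (-16.8899,28.4658)
sweep = 180° − θ = 105.8226°

center=(-16.3419,29.4388) T_A=(-15.2564,29.1769) T_B=(-16.8899,28.4658) sweep=105.8226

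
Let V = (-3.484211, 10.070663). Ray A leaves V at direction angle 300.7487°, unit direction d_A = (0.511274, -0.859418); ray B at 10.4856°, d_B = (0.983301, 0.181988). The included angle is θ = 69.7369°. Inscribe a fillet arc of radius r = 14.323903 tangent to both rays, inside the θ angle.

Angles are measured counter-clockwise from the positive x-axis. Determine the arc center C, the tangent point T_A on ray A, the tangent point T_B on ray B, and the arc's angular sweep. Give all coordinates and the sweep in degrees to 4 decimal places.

center=(19.3362,-0.2729) T_A=(7.0260,-7.5963) T_B=(16.7294,13.8118) sweep=110.2631

bisector direction at 335.6171° = (0.910807,-0.412832)
center distance |VC| = r/sin(θ/2) = 14.323903/sin(34.8685°) = 25.055185
C = V + |VC|·bis = (19.3362,-0.2729)
T_A = V + ((C−V)·d_A)·d_A = V + 20.5569·d_A = (7.0260,-7.5963)
T_B = V + ((C−V)·d_B)·d_B = V + 20.5569·d_B = (16.7294,13.8118)
sweep = 180° − θ = 110.2631°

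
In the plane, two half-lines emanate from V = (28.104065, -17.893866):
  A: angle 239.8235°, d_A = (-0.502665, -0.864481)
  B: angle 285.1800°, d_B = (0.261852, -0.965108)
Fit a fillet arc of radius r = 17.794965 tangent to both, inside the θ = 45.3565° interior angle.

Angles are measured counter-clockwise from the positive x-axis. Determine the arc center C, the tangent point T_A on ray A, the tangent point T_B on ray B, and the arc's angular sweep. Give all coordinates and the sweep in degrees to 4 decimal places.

bisector direction at 262.5018° = (-0.130496,-0.991449)
center distance |VC| = r/sin(θ/2) = 17.794965/sin(22.6782°) = 46.154057
C = V + |VC|·bis = (22.0811,-63.6533)
T_A = V + ((C−V)·d_A)·d_A = V + 42.5856·d_A = (6.6977,-54.7083)
T_B = V + ((C−V)·d_B)·d_B = V + 42.5856·d_B = (39.2552,-58.9936)
sweep = 180° − θ = 134.6435°

center=(22.0811,-63.6533) T_A=(6.6977,-54.7083) T_B=(39.2552,-58.9936) sweep=134.6435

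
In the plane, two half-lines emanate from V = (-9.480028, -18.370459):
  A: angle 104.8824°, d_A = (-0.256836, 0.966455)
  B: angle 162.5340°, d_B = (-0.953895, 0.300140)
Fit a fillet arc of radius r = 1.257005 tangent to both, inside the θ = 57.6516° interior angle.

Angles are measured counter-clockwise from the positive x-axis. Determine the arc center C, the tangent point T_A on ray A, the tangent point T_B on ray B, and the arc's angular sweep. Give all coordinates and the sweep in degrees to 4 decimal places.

bisector direction at 133.7082° = (-0.690986,0.722868)
center distance |VC| = r/sin(θ/2) = 1.257005/sin(28.8258°) = 2.607092
C = V + |VC|·bis = (-11.2815,-16.4859)
T_A = V + ((C−V)·d_A)·d_A = V + 2.2840·d_A = (-10.0667,-16.1630)
T_B = V + ((C−V)·d_B)·d_B = V + 2.2840·d_B = (-11.6588,-17.6849)
sweep = 180° − θ = 122.3484°

center=(-11.2815,-16.4859) T_A=(-10.0667,-16.1630) T_B=(-11.6588,-17.6849) sweep=122.3484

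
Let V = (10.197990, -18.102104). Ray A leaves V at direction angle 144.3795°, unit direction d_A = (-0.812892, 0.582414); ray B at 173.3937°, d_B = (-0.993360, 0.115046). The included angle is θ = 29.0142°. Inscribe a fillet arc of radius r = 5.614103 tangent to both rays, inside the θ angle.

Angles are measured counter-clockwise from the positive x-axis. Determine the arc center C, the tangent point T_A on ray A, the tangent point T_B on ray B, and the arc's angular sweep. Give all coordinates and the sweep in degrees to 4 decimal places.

bisector direction at 158.8866° = (-0.932869,0.360215)
center distance |VC| = r/sin(θ/2) = 5.614103/sin(14.5071°) = 22.411591
C = V + |VC|·bis = (-10.7091,-10.0291)
T_A = V + ((C−V)·d_A)·d_A = V + 21.6970·d_A = (-7.4394,-5.4655)
T_B = V + ((C−V)·d_B)·d_B = V + 21.6970·d_B = (-11.3550,-15.6059)
sweep = 180° − θ = 150.9858°

center=(-10.7091,-10.0291) T_A=(-7.4394,-5.4655) T_B=(-11.3550,-15.6059) sweep=150.9858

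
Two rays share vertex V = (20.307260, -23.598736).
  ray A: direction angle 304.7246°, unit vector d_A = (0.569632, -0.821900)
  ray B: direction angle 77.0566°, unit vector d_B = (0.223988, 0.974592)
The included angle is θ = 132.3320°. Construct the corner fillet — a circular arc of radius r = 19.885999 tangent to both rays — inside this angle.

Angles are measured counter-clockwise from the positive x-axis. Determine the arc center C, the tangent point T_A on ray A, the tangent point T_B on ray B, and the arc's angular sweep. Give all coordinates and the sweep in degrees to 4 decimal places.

center=(41.6557,-19.4913) T_A=(25.3114,-30.8190) T_B=(22.2750,-15.0371) sweep=47.6680

bisector direction at 10.8906° = (0.981990,0.188934)
center distance |VC| = r/sin(θ/2) = 19.885999/sin(66.1660°) = 21.739984
C = V + |VC|·bis = (41.6557,-19.4913)
T_A = V + ((C−V)·d_A)·d_A = V + 8.7849·d_A = (25.3114,-30.8190)
T_B = V + ((C−V)·d_B)·d_B = V + 8.7849·d_B = (22.2750,-15.0371)
sweep = 180° − θ = 47.6680°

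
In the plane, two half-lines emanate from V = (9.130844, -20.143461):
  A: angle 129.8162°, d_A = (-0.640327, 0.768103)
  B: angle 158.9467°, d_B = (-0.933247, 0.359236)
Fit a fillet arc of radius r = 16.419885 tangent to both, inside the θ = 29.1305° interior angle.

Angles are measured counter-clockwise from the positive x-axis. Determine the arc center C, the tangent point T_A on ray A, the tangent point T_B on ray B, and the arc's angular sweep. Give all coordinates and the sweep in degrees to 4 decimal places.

bisector direction at 144.3815° = (-0.812912,0.582386)
center distance |VC| = r/sin(θ/2) = 16.419885/sin(14.5653°) = 65.292384
C = V + |VC|·bis = (-43.9461,17.8819)
T_A = V + ((C−V)·d_A)·d_A = V + 63.1940·d_A = (-31.3340,28.3960)
T_B = V + ((C−V)·d_B)·d_B = V + 63.1940·d_B = (-49.8448,2.5581)
sweep = 180° − θ = 150.8695°

center=(-43.9461,17.8819) T_A=(-31.3340,28.3960) T_B=(-49.8448,2.5581) sweep=150.8695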